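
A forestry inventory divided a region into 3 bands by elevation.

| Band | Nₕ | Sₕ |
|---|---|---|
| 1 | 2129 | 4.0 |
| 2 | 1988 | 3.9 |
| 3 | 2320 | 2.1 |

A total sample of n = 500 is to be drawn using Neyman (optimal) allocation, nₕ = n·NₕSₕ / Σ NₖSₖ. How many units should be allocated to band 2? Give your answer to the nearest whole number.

183

1: NₕSₕ = 2129·4.0 = 8516
2: NₕSₕ = 1988·3.9 = 7753.2
3: NₕSₕ = 2320·2.1 = 4872
Σ NₕSₕ = 21141.2.
n_2 = 500·7753.2/21141.2 = 183.367... → 183.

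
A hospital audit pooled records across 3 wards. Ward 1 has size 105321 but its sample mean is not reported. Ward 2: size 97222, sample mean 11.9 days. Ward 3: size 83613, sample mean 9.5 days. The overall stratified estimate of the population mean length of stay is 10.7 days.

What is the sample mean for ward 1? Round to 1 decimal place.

N = 105321 + 97222 + 83613 = 286156.
Overall total = μ·N = 10.7·286156 = 3061869.2.
Subtract the known strata: 97222·11.9 + 83613·9.5 = 1951265.3.
Remaining total for ward 1: 3061869.2 − 1951265.3 = 1110603.9.
Divide by its size: 1110603.9 / 105321 = 10.545... → 10.5.

10.5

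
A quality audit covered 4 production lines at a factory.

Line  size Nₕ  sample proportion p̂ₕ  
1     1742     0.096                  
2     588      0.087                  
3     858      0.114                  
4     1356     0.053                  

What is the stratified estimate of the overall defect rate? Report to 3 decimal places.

0.085

N = 1742 + 588 + 858 + 1356 = 4544.
Overall proportion = Σ (Nₕ/N)·p̂ₕ.
Σ Nₕp̂ₕ = 167.232 + 51.156 + 97.812 + 71.868 = 388.068.
388.068 / 4544 = 0.08540... → 0.085.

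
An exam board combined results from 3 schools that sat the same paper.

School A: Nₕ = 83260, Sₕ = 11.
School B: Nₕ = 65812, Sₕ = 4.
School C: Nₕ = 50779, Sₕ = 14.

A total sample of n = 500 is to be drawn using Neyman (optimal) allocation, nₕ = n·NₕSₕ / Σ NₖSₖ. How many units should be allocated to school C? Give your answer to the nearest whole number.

Σ NₕSₕ = 83260·11 + 65812·4 + 50779·14 = 1890014.
Share for C: 710906/1890014 = 0.37614.
n_C = 500 × 0.37614 = 188.069... → 188.

188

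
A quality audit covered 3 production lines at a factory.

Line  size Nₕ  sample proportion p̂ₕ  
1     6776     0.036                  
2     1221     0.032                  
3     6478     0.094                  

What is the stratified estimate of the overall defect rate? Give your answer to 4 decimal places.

Wₕ = Nₕ/N with N = 14475: 0.4681, 0.0844, 0.4475.
p̂_st = 0.4681·0.036 + 0.0844·0.032 + 0.4475·0.094 ≈ 0.061619... → 0.0616.

0.0616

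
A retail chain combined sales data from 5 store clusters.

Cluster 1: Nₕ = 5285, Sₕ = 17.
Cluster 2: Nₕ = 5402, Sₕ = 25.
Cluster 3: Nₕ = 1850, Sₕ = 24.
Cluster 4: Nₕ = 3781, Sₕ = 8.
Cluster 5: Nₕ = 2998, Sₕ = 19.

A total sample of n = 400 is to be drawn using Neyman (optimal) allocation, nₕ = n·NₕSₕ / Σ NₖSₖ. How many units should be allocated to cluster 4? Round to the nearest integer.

1: NₕSₕ = 5285·17 = 89845
2: NₕSₕ = 5402·25 = 135050
3: NₕSₕ = 1850·24 = 44400
4: NₕSₕ = 3781·8 = 30248
5: NₕSₕ = 2998·19 = 56962
Σ NₕSₕ = 356505.
n_4 = 400·30248/356505 = 33.938... → 34.

34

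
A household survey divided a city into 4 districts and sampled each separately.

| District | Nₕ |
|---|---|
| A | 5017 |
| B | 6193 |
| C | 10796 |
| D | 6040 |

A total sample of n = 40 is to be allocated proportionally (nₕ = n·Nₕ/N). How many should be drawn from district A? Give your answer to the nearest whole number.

7

Share of district A = 5017/28046 = 0.17888.
Allocate 40 × 0.17888 = 7.155... → 7.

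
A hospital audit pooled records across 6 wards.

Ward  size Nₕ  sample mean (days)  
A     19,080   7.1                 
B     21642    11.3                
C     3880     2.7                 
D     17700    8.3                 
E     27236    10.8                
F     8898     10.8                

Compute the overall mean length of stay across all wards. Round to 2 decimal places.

N = 19080 + 21642 + 3880 + 17700 + 27236 + 8898 = 98436.
Overall mean = Σ (Nₕ/N)·x̄ₕ — weight by population share, not a simple average.
Σ Nₕx̄ₕ = 19080·7.1 + 21642·11.3 + 3880·2.7 + 17700·8.3 + 27236·10.8 + 8898·10.8 = 135468 + 244554.6 + 10476 + 146910 + 294148.8 + 96098.4 = 927655.8.
Divide by N: 927655.8 / 98436 = 9.4239... → 9.42.

9.42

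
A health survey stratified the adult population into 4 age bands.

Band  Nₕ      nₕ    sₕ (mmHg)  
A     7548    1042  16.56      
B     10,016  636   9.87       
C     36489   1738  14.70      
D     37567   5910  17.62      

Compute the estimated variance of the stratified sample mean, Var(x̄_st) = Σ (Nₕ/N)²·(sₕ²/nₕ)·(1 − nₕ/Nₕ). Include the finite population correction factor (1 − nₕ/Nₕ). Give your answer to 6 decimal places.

N = 91620; Wₕ = Nₕ/N.
band A: (7548/91620)²·16.56²/1042·(1 − 1042/7548) = 0.001539637
band B: (10016/91620)²·9.87²/636·(1 − 636/10016) = 0.001714327
band C: (36489/91620)²·14.70²/1738·(1 − 1738/36489) = 0.018781643
band D: (37567/91620)²·17.62²/5910·(1 − 5910/37567) = 0.007442520
Sum = 0.029478128 → 0.029478.

0.029478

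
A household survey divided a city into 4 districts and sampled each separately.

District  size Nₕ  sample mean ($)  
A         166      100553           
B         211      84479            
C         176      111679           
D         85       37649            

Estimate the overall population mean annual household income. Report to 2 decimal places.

N = 166 + 211 + 176 + 85 = 638.
The stratified mean weights each stratum mean by its population share Nₕ/N.
Σ Nₕx̄ₕ = 166·100553 + 211·84479 + 176·111679 + 85·37649 = 16691798 + 17825069 + 19655504 + 3200165 = 57372536.
Divide by N: 57372536 / 638 = 89925.6050... → 89925.61.

89925.61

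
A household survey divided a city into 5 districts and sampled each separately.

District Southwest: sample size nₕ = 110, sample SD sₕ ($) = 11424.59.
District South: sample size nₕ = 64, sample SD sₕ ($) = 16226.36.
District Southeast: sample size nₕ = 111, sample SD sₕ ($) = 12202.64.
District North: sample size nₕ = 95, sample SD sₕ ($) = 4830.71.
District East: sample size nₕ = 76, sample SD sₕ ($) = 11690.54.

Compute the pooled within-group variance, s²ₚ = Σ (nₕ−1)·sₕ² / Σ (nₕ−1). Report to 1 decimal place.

132234122.1

Southwest: (110−1)·11424.59² = 109·130521256.6681 = 14226816976.8229
South: (64−1)·16226.36² = 63·263294758.8496 = 16587569807.5248
Southeast: (111−1)·12202.64² = 110·148904422.9696 = 16379486526.656
North: (95−1)·4830.71² = 94·23335759.1041 = 2193561355.7854
East: (76−1)·11690.54² = 75·136668725.4916 = 10250154411.87
Numerator = 59637589078.6591; denominator = Σ(nₕ−1) = 451.
s²ₚ = 59637589078.6591/451 = 132234122.126... → 132234122.1.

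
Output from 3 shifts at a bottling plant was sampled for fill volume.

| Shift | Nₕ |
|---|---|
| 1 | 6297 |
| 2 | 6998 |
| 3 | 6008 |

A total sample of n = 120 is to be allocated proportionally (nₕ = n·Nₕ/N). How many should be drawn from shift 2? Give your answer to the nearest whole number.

N = 6297 + 6998 + 6008 = 19303.
n_2 = 120·6998/19303 = 43.504... → 44.

44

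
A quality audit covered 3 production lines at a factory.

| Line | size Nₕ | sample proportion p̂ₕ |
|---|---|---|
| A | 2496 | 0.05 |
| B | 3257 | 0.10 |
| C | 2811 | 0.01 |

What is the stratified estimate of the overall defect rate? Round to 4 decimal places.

Wₕ = Nₕ/N with N = 8564: 0.2915, 0.3803, 0.3282.
p̂_st = 0.2915·0.05 + 0.3803·0.10 + 0.3282·0.01 ≈ 0.055886... → 0.0559.

0.0559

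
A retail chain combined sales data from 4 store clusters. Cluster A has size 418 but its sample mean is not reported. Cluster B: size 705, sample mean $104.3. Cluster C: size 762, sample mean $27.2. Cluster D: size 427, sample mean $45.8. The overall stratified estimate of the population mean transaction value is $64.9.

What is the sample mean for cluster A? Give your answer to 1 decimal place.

Σ Nₕx̄ₕ = N·μ, so 418·x̄_A = 2312·64.9 − (705·104.3 + 762·27.2 + 427·45.8).
= 150048.8 − 113814.5 = 36234.3.
x̄_A = 36234.3 / 418 = 86.685... → 86.7.

86.7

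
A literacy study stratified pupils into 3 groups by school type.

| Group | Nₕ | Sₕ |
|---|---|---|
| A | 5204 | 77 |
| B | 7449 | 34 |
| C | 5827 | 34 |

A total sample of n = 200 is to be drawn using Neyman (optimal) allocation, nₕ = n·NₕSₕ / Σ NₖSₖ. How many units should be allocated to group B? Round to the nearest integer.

59

Σ NₕSₕ = 5204·77 + 7449·34 + 5827·34 = 852092.
Share for B: 253266/852092 = 0.29723.
n_B = 200 × 0.29723 = 59.446... → 59.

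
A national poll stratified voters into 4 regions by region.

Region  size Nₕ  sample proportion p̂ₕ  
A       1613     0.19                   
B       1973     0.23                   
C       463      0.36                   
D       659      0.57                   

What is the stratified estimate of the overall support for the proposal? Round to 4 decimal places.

N = 1613 + 1973 + 463 + 659 = 4708.
Overall proportion = Σ (Nₕ/N)·p̂ₕ.
Σ Nₕp̂ₕ = 306.47 + 453.79 + 166.68 + 375.63 = 1302.57.
1302.57 / 4708 = 0.276672... → 0.2767.

0.2767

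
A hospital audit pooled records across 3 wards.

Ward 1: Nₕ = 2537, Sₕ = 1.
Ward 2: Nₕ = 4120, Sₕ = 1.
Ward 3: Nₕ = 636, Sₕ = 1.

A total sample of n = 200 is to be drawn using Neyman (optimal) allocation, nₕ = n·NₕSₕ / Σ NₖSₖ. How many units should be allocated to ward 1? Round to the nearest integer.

1: NₕSₕ = 2537·1 = 2537
2: NₕSₕ = 4120·1 = 4120
3: NₕSₕ = 636·1 = 636
Σ NₕSₕ = 7293.
n_1 = 200·2537/7293 = 69.574... → 70.

70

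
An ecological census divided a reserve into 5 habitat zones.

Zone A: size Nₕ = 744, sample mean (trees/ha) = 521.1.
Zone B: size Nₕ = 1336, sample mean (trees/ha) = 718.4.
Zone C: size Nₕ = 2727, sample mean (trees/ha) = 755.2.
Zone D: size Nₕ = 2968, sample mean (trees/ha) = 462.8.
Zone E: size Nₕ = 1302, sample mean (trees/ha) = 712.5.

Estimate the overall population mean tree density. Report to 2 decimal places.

N = 744 + 1336 + 2727 + 2968 + 1302 = 9077.
Overall mean = Σ (Nₕ/N)·x̄ₕ — weight by population share, not a simple average.
Σ Nₕx̄ₕ = 744·521.1 + 1336·718.4 + 2727·755.2 + 2968·462.8 + 1302·712.5 = 387698.4 + 959782.4 + 2059430.4 + 1373590.4 + 927675 = 5708176.6.
Divide by N: 5708176.6 / 9077 = 628.8616... → 628.86.

628.86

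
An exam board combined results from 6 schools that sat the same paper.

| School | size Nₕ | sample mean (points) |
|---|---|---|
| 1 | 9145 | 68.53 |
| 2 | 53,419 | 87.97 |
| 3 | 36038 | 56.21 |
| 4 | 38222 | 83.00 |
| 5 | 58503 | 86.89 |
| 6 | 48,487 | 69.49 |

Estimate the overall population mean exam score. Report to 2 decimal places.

N = 9145 + 53419 + 36038 + 38222 + 58503 + 48487 = 243814.
Weight each subgroup mean by Nₕ/N and sum.
Σ Nₕx̄ₕ = 9145·68.53 + 53419·87.97 + 36038·56.21 + 38222·83.00 + 58503·86.89 + 48487·69.49 = 626706.85 + 4699269.43 + 2025695.98 + 3172426 + 5083325.67 + 3369361.63 = 18976785.56.
Divide by N: 18976785.56 / 243814 = 77.8330... → 77.83.

77.83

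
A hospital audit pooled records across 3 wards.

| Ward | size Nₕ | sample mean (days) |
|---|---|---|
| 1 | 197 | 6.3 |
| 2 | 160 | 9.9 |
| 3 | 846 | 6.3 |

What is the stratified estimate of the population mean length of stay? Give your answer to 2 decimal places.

6.78

N = 1203; weights Wₕ = Nₕ/N = (0.1638, 0.1330, 0.7032).
x̄_st = Σ Wₕ·x̄ₕ = 0.1638·6.3 + 0.1330·9.9 + 0.7032·6.3 ≈ 6.7788...
→ 6.78.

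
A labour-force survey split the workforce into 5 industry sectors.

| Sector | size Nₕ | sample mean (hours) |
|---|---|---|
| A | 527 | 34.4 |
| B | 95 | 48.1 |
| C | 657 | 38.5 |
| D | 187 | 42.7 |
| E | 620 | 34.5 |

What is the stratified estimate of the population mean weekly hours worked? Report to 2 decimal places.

37.09

N = 527 + 95 + 657 + 187 + 620 = 2086.
Weight each subgroup mean by Nₕ/N and sum.
Σ Nₕx̄ₕ = 527·34.4 + 95·48.1 + 657·38.5 + 187·42.7 + 620·34.5 = 18128.8 + 4569.5 + 25294.5 + 7984.9 + 21390 = 77367.7.
Divide by N: 77367.7 / 2086 = 37.0890... → 37.09.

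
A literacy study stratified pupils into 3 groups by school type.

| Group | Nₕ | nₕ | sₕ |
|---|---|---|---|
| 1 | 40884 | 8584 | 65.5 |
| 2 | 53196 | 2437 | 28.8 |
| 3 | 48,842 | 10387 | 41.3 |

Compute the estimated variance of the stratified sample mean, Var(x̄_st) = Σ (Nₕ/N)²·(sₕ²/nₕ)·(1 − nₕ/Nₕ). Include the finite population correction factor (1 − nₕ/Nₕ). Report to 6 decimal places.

0.092401

N = 142922; Wₕ = Nₕ/N.
group 1: (40884/142922)²·65.5²/8584·(1 − 8584/40884) = 0.032311017
group 2: (53196/142922)²·28.8²/2437·(1 − 2437/53196) = 0.044990758
group 3: (48842/142922)²·41.3²/10387·(1 − 10387/48842) = 0.015099343
Sum = 0.092401118 → 0.092401.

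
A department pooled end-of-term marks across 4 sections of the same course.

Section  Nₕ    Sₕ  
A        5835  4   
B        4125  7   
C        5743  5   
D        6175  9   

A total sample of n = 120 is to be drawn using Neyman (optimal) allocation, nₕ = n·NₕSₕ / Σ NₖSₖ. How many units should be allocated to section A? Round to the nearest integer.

A: NₕSₕ = 5835·4 = 23340
B: NₕSₕ = 4125·7 = 28875
C: NₕSₕ = 5743·5 = 28715
D: NₕSₕ = 6175·9 = 55575
Σ NₕSₕ = 136505.
n_A = 120·23340/136505 = 20.518... → 21.

21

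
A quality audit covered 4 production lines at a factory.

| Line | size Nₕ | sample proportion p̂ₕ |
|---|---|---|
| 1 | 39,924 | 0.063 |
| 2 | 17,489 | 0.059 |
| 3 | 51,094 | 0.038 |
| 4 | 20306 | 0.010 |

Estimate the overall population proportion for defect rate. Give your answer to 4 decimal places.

0.0442

N = 39924 + 17489 + 51094 + 20306 = 128813.
Overall proportion = Σ (Nₕ/N)·p̂ₕ.
Σ Nₕp̂ₕ = 2515.212 + 1031.851 + 1941.572 + 203.06 = 5691.695.
5691.695 / 128813 = 0.044186... → 0.0442.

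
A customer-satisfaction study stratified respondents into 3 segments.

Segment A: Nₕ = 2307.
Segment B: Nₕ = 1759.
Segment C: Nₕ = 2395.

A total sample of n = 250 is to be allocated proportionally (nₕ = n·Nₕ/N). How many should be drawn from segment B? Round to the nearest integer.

68

Share of segment B = 1759/6461 = 0.27225.
Allocate 250 × 0.27225 = 68.062... → 68.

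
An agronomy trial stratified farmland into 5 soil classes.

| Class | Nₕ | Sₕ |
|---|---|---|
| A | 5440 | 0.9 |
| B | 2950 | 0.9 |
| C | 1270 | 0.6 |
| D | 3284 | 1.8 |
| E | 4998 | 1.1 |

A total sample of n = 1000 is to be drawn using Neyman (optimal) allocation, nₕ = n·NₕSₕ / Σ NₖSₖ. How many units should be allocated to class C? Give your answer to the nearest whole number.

A: NₕSₕ = 5440·0.9 = 4896
B: NₕSₕ = 2950·0.9 = 2655
C: NₕSₕ = 1270·0.6 = 762
D: NₕSₕ = 3284·1.8 = 5911.2
E: NₕSₕ = 4998·1.1 = 5497.8
Σ NₕSₕ = 19722.
n_C = 1000·762/19722 = 38.637... → 39.

39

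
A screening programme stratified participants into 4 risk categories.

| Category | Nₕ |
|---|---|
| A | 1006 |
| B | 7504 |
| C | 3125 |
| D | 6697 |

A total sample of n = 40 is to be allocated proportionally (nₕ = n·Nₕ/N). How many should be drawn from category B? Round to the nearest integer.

N = 1006 + 7504 + 3125 + 6697 = 18332.
n_B = 40·7504/18332 = 16.374... → 16.

16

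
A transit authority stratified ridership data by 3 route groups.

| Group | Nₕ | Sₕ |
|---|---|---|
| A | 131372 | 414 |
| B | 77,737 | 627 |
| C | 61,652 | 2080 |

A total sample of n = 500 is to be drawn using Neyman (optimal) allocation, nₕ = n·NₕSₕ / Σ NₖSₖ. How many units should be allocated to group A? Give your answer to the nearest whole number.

A: NₕSₕ = 131372·414 = 54388008
B: NₕSₕ = 77737·627 = 48741099
C: NₕSₕ = 61652·2080 = 128236160
Σ NₕSₕ = 231365267.
n_A = 500·54388008/231365267 = 117.537... → 118.

118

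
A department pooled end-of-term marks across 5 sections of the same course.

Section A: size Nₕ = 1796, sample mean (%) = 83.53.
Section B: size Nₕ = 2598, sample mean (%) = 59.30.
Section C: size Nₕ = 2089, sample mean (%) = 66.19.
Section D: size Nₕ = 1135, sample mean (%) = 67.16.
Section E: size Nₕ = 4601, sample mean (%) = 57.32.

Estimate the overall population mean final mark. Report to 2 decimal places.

64.02

N = 1796 + 2598 + 2089 + 1135 + 4601 = 12219.
Overall mean = Σ (Nₕ/N)·x̄ₕ — weight by population share, not a simple average.
Σ Nₕx̄ₕ = 1796·83.53 + 2598·59.30 + 2089·66.19 + 1135·67.16 + 4601·57.32 = 150019.88 + 154061.4 + 138270.91 + 76226.6 + 263729.32 = 782308.11.
Divide by N: 782308.11 / 12219 = 64.0239... → 64.02.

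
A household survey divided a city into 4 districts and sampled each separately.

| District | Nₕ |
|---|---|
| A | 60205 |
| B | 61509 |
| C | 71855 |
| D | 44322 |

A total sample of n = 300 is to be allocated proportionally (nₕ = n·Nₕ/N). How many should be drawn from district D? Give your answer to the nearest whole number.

56

N = 60205 + 61509 + 71855 + 44322 = 237891.
n_D = 300·44322/237891 = 55.894... → 56.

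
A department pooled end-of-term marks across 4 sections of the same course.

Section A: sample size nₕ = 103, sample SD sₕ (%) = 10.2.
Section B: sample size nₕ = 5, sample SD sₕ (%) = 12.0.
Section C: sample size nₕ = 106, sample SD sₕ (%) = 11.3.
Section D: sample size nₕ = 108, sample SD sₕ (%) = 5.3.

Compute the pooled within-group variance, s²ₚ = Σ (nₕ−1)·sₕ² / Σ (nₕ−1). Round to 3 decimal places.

A: (103−1)·10.2² = 102·104.04 = 10612.08
B: (5−1)·12.0² = 4·144 = 576
C: (106−1)·11.3² = 105·127.69 = 13407.45
D: (108−1)·5.3² = 107·28.09 = 3005.63
Numerator = 27601.16; denominator = Σ(nₕ−1) = 318.
s²ₚ = 27601.16/318 = 86.79610... → 86.796.

86.796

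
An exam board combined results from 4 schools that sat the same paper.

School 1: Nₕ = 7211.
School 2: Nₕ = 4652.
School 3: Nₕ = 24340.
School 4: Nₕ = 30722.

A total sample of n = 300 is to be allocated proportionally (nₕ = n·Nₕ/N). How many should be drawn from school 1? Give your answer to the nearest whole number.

Share of school 1 = 7211/66925 = 0.10775.
Allocate 300 × 0.10775 = 32.324... → 32.

32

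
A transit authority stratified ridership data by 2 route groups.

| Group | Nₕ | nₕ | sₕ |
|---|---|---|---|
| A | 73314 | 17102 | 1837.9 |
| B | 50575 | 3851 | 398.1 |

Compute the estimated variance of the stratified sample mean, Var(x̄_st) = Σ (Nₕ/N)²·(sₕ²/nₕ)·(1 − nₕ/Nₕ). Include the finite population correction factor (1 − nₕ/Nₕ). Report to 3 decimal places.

59.369

N = 123889; Wₕ = Nₕ/N.
group A: (73314/123889)²·1837.9²/17102·(1 − 17102/73314) = 53.033136
group B: (50575/123889)²·398.1²/3851·(1 − 3851/50575) = 6.336089
Sum = 59.369225 → 59.369.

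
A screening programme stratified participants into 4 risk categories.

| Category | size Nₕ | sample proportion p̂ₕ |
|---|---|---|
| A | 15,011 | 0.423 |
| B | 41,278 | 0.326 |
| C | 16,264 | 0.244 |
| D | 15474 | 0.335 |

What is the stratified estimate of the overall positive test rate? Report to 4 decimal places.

0.3290

N = 15011 + 41278 + 16264 + 15474 = 88027.
Overall proportion = Σ (Nₕ/N)·p̂ₕ.
Σ Nₕp̂ₕ = 6349.653 + 13456.628 + 3968.416 + 5183.79 = 28958.487.
28958.487 / 88027 = 0.328973... → 0.3290.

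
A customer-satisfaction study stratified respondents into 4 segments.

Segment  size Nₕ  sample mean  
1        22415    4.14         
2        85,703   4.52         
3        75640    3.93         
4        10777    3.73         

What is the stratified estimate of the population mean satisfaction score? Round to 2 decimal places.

x̄_st = (Σ Nₕx̄ₕ) / (Σ Nₕ) = (22415·4.14 + 85703·4.52 + 75640·3.93 + 10777·3.73) / 194535
= 817639.07 / 194535 = 4.2030... → 4.20.

4.20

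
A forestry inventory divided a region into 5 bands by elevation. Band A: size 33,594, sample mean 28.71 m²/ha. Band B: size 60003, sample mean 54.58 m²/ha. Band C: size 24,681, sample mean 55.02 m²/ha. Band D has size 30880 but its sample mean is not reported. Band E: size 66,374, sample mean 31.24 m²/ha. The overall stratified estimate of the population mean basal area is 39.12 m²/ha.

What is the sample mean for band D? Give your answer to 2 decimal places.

Σ Nₕx̄ₕ = N·μ, so 30880·x̄_D = 215532·39.12 − (33594·28.71 + 60003·54.58 + 24681·55.02 + 66374·31.24).
= 8431611.84 − 7670919.86 = 760691.98.
x̄_D = 760691.98 / 30880 = 24.6338... → 24.63.

24.63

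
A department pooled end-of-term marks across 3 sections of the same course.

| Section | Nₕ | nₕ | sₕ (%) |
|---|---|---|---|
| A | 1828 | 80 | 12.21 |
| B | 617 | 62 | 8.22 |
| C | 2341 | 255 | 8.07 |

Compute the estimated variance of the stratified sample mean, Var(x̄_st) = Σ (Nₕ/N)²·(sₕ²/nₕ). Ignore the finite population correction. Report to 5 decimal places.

N = 4786; Wₕ = Nₕ/N.
section A: (1828/4786)²·12.21²/80 = 0.27186189
section B: (617/4786)²·8.22²/62 = 0.01811244
section C: (2341/4786)²·8.07²/255 = 0.06110325
Sum = 0.35107758 → 0.35108.

0.35108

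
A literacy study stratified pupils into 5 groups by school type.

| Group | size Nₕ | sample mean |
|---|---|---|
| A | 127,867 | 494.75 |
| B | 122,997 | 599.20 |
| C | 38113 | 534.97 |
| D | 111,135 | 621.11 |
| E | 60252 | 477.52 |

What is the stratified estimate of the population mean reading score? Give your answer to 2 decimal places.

N = 127867 + 122997 + 38113 + 111135 + 60252 = 460364.
Weight each subgroup mean by Nₕ/N and sum.
Σ Nₕx̄ₕ = 127867·494.75 + 122997·599.20 + 38113·534.97 + 111135·621.11 + 60252·477.52 = 63262198.25 + 73699802.4 + 20389311.61 + 69027059.85 + 28771535.04 = 255149907.15.
Divide by N: 255149907.15 / 460364 = 554.2351... → 554.24.

554.24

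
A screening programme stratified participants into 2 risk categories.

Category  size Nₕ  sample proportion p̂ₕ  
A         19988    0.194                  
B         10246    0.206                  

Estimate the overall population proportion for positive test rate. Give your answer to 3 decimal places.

0.198

N = 19988 + 10246 = 30234.
Overall proportion = Σ (Nₕ/N)·p̂ₕ.
Σ Nₕp̂ₕ = 3877.672 + 2110.676 = 5988.348.
5988.348 / 30234 = 0.19807... → 0.198.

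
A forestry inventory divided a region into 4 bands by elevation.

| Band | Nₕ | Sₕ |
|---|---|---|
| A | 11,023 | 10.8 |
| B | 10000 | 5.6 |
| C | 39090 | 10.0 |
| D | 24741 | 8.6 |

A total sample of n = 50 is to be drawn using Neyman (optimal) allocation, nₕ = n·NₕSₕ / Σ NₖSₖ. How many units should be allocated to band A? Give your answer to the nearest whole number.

8

Σ NₕSₕ = 11023·10.8 + 10000·5.6 + 39090·10.0 + 24741·8.6 = 778721.
Share for A: 119048.4/778721 = 0.15288.
n_A = 50 × 0.15288 = 7.644... → 8.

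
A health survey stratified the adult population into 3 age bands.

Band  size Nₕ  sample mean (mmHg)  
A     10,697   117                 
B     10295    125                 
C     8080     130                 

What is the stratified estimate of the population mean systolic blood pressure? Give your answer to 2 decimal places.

123.45

x̄_st = (Σ Nₕx̄ₕ) / (Σ Nₕ) = (10697·117 + 10295·125 + 8080·130) / 29072
= 3588824 / 29072 = 123.4461... → 123.45.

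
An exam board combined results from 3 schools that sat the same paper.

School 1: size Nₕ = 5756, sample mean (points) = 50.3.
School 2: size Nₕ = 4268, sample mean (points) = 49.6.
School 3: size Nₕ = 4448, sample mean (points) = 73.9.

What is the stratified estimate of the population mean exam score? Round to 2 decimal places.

57.35

N = 5756 + 4268 + 4448 = 14472.
The stratified mean weights each stratum mean by its population share Nₕ/N.
Σ Nₕx̄ₕ = 5756·50.3 + 4268·49.6 + 4448·73.9 = 289526.8 + 211692.8 + 328707.2 = 829926.8.
Divide by N: 829926.8 / 14472 = 57.3471... → 57.35.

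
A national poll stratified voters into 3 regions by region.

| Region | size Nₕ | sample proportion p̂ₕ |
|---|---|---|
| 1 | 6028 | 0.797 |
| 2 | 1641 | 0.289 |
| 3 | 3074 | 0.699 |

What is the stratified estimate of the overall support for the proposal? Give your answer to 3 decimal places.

N = 6028 + 1641 + 3074 = 10743.
Overall proportion = Σ (Nₕ/N)·p̂ₕ.
Σ Nₕp̂ₕ = 4804.316 + 474.249 + 2148.726 = 7427.291.
7427.291 / 10743 = 0.69136... → 0.691.

0.691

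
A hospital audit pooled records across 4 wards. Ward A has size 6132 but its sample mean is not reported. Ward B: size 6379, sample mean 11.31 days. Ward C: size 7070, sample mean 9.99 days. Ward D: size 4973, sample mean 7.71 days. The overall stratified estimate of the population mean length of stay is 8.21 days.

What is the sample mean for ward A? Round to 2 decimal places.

3.34

Σ Nₕx̄ₕ = N·μ, so 6132·x̄_A = 24554·8.21 − (6379·11.31 + 7070·9.99 + 4973·7.71).
= 201588.34 − 181117.62 = 20470.72.
x̄_A = 20470.72 / 6132 = 3.3383... → 3.34.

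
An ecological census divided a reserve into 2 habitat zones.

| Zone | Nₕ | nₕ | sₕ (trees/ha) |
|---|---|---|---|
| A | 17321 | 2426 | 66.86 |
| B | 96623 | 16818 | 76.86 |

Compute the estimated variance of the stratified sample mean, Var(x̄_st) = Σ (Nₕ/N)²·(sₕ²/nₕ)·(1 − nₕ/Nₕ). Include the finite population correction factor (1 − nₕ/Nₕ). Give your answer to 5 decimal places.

N = 113944. Term for each stratum: Wₕ²sₕ²/nₕ·(1−nₕ/Nₕ).
Var(x̄_st) = 0.03661613 + 0.20861912 = 0.24523525 → 0.24524.

0.24524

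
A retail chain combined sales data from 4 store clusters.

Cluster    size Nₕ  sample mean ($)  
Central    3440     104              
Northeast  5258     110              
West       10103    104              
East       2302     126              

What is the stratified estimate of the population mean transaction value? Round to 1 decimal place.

N = 3440 + 5258 + 10103 + 2302 = 21103.
The stratified mean weights each stratum mean by its population share Nₕ/N.
Σ Nₕx̄ₕ = 3440·104 + 5258·110 + 10103·104 + 2302·126 = 357760 + 578380 + 1050712 + 290052 = 2276904.
Divide by N: 2276904 / 21103 = 107.895... → 107.9.

107.9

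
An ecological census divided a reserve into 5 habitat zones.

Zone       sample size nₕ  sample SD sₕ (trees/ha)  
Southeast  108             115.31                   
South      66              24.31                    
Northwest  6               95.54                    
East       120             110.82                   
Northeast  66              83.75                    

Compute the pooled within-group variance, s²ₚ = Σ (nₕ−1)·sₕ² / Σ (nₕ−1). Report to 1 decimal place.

9485.1

Southeast: (108−1)·115.31² = 107·13296.3961 = 1422714.3827
South: (66−1)·24.31² = 65·590.9761 = 38413.4465
Northwest: (6−1)·95.54² = 5·9127.8916 = 45639.458
East: (120−1)·110.82² = 119·12281.0724 = 1461447.6156
Northeast: (66−1)·83.75² = 65·7014.0625 = 455914.0625
Numerator = 3424128.9653; denominator = Σ(nₕ−1) = 361.
s²ₚ = 3424128.9653/361 = 9485.122... → 9485.1.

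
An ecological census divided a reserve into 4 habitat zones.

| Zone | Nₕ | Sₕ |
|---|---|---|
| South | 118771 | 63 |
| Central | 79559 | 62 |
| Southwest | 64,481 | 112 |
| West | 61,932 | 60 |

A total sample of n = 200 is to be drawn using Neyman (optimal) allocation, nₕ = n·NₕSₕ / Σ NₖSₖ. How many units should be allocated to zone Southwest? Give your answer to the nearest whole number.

62

South: NₕSₕ = 118771·63 = 7482573
Central: NₕSₕ = 79559·62 = 4932658
Southwest: NₕSₕ = 64481·112 = 7221872
West: NₕSₕ = 61932·60 = 3715920
Σ NₕSₕ = 23353023.
n_Southwest = 200·7221872/23353023 = 61.850... → 62.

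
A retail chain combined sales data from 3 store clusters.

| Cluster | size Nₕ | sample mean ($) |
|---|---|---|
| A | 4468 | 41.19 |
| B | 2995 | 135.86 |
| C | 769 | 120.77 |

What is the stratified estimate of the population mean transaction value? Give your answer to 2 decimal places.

83.07

N = 4468 + 2995 + 769 = 8232.
The stratified mean weights each stratum mean by its population share Nₕ/N.
Σ Nₕx̄ₕ = 4468·41.19 + 2995·135.86 + 769·120.77 = 184036.92 + 406900.7 + 92872.13 = 683809.75.
Divide by N: 683809.75 / 8232 = 83.0673... → 83.07.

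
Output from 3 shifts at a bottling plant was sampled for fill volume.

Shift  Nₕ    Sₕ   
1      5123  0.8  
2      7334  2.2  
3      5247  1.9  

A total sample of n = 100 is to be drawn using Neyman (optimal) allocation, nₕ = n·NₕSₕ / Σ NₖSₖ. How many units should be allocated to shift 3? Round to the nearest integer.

33

Σ NₕSₕ = 5123·0.8 + 7334·2.2 + 5247·1.9 = 30202.5.
Share for 3: 9969.3/30202.5 = 0.33008.
n_3 = 100 × 0.33008 = 33.008... → 33.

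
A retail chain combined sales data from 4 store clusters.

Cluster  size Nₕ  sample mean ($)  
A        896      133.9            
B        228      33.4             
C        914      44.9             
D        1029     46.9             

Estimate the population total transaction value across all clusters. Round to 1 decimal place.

A: 896·133.9 = 119974.4
B: 228·33.4 = 7615.2
C: 914·44.9 = 41038.6
D: 1029·46.9 = 48260.1
τ̂ = Σ Nₕx̄ₕ = 216888.3.

216888.3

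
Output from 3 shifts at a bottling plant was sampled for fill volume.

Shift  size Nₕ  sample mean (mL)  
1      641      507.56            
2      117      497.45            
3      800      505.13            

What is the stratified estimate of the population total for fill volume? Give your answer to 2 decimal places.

1: 641·507.56 = 325345.96
2: 117·497.45 = 58201.65
3: 800·505.13 = 404104
τ̂ = Σ Nₕx̄ₕ = 787651.61.

787651.61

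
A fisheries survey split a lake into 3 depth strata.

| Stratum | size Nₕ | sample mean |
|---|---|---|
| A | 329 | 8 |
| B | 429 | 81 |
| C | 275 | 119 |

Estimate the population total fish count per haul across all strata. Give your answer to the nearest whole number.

A: 329·8 = 2632
B: 429·81 = 34749
C: 275·119 = 32725
τ̂ = Σ Nₕx̄ₕ = 70106.

70106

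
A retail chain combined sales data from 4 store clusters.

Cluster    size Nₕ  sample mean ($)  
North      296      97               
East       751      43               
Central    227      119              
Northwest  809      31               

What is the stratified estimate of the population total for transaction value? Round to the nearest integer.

North: 296·97 = 28712
East: 751·43 = 32293
Central: 227·119 = 27013
Northwest: 809·31 = 25079
τ̂ = Σ Nₕx̄ₕ = 113097.

113097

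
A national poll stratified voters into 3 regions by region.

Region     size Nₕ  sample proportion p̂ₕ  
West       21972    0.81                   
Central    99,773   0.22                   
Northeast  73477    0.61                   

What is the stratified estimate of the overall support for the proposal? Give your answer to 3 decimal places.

Wₕ = Nₕ/N with N = 195222: 0.1125, 0.5111, 0.3764.
p̂_st = 0.1125·0.81 + 0.5111·0.22 + 0.3764·0.61 ≈ 0.43319... → 0.433.

0.433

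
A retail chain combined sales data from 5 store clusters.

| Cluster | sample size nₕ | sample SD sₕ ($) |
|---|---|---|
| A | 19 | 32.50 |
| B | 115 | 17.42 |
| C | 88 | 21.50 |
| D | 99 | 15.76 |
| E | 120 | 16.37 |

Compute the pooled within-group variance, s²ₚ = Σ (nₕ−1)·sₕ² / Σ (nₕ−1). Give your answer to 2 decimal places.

344.16

Degrees of freedom: 18 + 114 + 87 + 98 + 119 = 436.
Σ(nₕ−1)sₕ² = 18·1056.25 + 114·303.4564 + 87·462.25 + 98·248.3776 + 119·267.9769 = 150052.5355.
s²ₚ = 150052.5355 / 436 = 344.1572... → 344.16.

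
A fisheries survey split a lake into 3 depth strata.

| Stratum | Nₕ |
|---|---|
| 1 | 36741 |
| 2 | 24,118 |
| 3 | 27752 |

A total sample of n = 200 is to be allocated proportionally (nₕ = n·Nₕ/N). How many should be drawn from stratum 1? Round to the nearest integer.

83

Share of stratum 1 = 36741/88611 = 0.41463.
Allocate 200 × 0.41463 = 82.926... → 83.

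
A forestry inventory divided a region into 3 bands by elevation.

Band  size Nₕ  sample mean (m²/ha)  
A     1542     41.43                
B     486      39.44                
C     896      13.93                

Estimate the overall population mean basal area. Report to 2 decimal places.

N = 1542 + 486 + 896 = 2924.
Overall mean = Σ (Nₕ/N)·x̄ₕ — weight by population share, not a simple average.
Σ Nₕx̄ₕ = 1542·41.43 + 486·39.44 + 896·13.93 = 63885.06 + 19167.84 + 12481.28 = 95534.18.
Divide by N: 95534.18 / 2924 = 32.6724... → 32.67.

32.67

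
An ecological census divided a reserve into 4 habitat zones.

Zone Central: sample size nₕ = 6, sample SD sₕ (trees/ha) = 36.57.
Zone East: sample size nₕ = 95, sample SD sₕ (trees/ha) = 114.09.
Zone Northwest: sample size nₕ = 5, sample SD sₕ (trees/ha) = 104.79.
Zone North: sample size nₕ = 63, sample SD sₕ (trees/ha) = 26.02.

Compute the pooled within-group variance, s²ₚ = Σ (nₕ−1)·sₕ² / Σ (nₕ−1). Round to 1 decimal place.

7976.6

Central: (6−1)·36.57² = 5·1337.3649 = 6686.8245
East: (95−1)·114.09² = 94·13016.5281 = 1223553.6414
Northwest: (5−1)·104.79² = 4·10980.9441 = 43923.7764
North: (63−1)·26.02² = 62·677.0404 = 41976.5048
Numerator = 1316140.7471; denominator = Σ(nₕ−1) = 165.
s²ₚ = 1316140.7471/165 = 7976.611... → 7976.6.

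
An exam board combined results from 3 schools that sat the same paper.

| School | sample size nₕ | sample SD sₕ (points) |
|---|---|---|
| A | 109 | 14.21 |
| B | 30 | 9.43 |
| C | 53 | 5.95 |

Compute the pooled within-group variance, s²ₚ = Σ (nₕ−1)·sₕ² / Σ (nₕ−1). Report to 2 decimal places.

A: (109−1)·14.21² = 108·201.9241 = 21807.8028
B: (30−1)·9.43² = 29·88.9249 = 2578.8221
C: (53−1)·5.95² = 52·35.4025 = 1840.93
Numerator = 26227.5549; denominator = Σ(nₕ−1) = 189.
s²ₚ = 26227.5549/189 = 138.7701... → 138.77.

138.77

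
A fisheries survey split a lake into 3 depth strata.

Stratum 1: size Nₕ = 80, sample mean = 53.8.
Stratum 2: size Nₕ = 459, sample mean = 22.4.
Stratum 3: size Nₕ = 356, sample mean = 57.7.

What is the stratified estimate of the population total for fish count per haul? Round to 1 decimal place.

35126.8

Estimate total by summing Nₕ·x̄ₕ over strata.
80·53.8 + 459·22.4 + 356·57.7 = 4304 + 10281.6 + 20541.2 = 35126.8.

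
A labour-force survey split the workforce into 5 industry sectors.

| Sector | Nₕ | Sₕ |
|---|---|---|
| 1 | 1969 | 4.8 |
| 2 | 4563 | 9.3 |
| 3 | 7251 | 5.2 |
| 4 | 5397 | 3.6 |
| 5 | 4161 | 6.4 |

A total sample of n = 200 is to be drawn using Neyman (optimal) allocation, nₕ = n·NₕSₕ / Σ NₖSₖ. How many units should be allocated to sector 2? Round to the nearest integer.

1: NₕSₕ = 1969·4.8 = 9451.2
2: NₕSₕ = 4563·9.3 = 42435.9
3: NₕSₕ = 7251·5.2 = 37705.2
4: NₕSₕ = 5397·3.6 = 19429.2
5: NₕSₕ = 4161·6.4 = 26630.4
Σ NₕSₕ = 135651.9.
n_2 = 200·42435.9/135651.9 = 62.566... → 63.

63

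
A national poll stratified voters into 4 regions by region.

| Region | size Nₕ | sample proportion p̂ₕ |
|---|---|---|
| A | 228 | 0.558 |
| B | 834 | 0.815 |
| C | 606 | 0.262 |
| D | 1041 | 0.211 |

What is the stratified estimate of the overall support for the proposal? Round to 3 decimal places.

0.438

N = 228 + 834 + 606 + 1041 = 2709.
Overall proportion = Σ (Nₕ/N)·p̂ₕ.
Σ Nₕp̂ₕ = 127.224 + 679.71 + 158.772 + 219.651 = 1185.357.
1185.357 / 2709 = 0.43756... → 0.438.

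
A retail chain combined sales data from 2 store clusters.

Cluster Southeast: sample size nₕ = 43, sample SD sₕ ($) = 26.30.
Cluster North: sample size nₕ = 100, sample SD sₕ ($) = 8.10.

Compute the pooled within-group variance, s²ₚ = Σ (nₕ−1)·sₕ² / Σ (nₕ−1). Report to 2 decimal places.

Southeast: (43−1)·26.30² = 42·691.69 = 29050.98
North: (100−1)·8.10² = 99·65.61 = 6495.39
Numerator = 35546.37; denominator = Σ(nₕ−1) = 141.
s²ₚ = 35546.37/141 = 252.1019... → 252.10.

252.10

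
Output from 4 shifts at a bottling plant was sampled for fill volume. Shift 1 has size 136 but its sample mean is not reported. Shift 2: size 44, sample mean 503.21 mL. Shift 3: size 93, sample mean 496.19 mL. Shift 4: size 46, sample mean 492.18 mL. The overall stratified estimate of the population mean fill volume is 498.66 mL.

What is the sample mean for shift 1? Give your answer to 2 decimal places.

N = 136 + 44 + 93 + 46 = 319.
Overall total = μ·N = 498.66·319 = 159072.54.
Subtract the known strata: 44·503.21 + 93·496.19 + 46·492.18 = 90927.19.
Remaining total for shift 1: 159072.54 − 90927.19 = 68145.35.
Divide by its size: 68145.35 / 136 = 501.0688... → 501.07.

501.07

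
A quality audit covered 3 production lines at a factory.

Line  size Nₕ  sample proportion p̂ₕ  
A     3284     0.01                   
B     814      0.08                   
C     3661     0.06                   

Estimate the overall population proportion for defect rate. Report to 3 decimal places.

Wₕ = Nₕ/N with N = 7759: 0.4233, 0.1049, 0.4718.
p̂_st = 0.4233·0.01 + 0.1049·0.08 + 0.4718·0.06 ≈ 0.04094... → 0.041.

0.041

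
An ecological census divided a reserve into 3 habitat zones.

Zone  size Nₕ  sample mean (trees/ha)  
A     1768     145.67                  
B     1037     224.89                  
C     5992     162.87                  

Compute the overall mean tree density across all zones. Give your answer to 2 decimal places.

166.72

x̄_st = (Σ Nₕx̄ₕ) / (Σ Nₕ) = (1768·145.67 + 1037·224.89 + 5992·162.87) / 8797
= 1466672.53 / 8797 = 166.7242... → 166.72.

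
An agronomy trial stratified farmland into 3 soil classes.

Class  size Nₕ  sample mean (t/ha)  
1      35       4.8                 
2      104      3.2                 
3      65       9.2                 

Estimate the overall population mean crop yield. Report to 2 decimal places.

N = 35 + 104 + 65 = 204.
The stratified mean weights each stratum mean by its population share Nₕ/N.
Σ Nₕx̄ₕ = 35·4.8 + 104·3.2 + 65·9.2 = 168 + 332.8 + 598 = 1098.8.
Divide by N: 1098.8 / 204 = 5.3863... → 5.39.

5.39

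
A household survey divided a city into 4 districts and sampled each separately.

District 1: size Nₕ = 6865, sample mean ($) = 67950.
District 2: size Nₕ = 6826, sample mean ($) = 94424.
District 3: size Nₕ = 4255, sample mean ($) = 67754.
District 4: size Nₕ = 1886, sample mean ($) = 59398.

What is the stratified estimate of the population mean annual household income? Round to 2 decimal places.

N = 19832; weights Wₕ = Nₕ/N = (0.3462, 0.3442, 0.2146, 0.0951).
x̄_st = Σ Wₕ·x̄ₕ = 0.3462·67950 + 0.3442·94424 + 0.2146·67754 + 0.0951·59398 ≈ 76206.7806...
→ 76206.78.

76206.78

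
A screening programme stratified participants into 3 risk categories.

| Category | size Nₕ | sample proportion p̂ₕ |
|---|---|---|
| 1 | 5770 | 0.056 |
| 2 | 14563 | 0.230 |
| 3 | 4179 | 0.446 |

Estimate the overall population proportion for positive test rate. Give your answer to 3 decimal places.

Wₕ = Nₕ/N with N = 24512: 0.2354, 0.5941, 0.1705.
p̂_st = 0.2354·0.056 + 0.5941·0.230 + 0.1705·0.446 ≈ 0.22587... → 0.226.

0.226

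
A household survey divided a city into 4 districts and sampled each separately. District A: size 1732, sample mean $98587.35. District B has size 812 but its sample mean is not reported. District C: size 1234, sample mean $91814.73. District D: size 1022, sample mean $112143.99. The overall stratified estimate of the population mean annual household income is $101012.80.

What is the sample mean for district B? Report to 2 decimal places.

N = 1732 + 812 + 1234 + 1022 = 4800.
Overall total = μ·N = 101012.80·4800 = 484861440.
Subtract the known strata: 1732·98587.35 + 1234·91814.73 + 1022·112143.99 = 398663824.8.
Remaining total for district B: 484861440 − 398663824.8 = 86197615.2.
Divide by its size: 86197615.2 / 812 = 106154.6985... → 106154.70.

106154.70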